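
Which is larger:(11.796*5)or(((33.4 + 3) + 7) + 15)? (11.796*5)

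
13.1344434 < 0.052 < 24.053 False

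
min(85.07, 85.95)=85.07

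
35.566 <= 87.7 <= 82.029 False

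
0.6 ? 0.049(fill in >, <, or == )>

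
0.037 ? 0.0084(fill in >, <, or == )>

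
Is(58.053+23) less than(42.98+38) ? No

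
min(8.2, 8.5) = 8.2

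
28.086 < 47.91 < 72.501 True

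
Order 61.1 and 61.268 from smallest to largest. 61.1, 61.268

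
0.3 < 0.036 False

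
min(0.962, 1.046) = 0.962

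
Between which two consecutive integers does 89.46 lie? 89 and 90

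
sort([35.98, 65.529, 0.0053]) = [0.0053, 35.98, 65.529]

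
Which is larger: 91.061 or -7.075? 91.061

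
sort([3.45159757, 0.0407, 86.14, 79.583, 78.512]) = [0.0407, 3.45159757, 78.512, 79.583, 86.14]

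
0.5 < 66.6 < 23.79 False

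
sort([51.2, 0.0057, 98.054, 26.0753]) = [0.0057, 26.0753, 51.2, 98.054]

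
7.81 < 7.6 False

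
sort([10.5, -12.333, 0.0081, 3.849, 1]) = [-12.333, 0.0081, 1, 3.849, 10.5]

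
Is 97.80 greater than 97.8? No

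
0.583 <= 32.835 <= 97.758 True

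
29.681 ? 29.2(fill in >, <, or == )>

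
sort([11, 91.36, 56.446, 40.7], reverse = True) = [91.36, 56.446, 40.7, 11]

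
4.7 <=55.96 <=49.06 False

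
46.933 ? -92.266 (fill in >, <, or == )>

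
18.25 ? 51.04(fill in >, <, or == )<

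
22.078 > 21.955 True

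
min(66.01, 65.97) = 65.97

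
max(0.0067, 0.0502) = 0.0502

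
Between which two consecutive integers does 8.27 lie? 8 and 9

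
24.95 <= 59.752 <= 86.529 True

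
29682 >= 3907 True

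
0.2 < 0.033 False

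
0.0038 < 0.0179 True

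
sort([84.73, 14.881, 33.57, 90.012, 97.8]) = [14.881, 33.57, 84.73, 90.012, 97.8]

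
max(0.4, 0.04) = 0.4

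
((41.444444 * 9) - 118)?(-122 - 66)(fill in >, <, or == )>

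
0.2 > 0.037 True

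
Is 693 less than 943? Yes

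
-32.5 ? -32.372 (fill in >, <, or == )<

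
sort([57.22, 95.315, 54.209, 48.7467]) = [48.7467, 54.209, 57.22, 95.315]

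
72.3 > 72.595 False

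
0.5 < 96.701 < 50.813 False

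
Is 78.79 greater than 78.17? Yes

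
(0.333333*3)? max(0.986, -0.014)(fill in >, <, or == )>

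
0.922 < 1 True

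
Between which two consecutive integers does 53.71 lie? 53 and 54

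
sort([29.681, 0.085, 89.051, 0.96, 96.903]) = [0.085, 0.96, 29.681, 89.051, 96.903]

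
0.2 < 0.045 False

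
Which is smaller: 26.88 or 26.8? 26.8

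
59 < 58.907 False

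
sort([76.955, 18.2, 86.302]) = [18.2, 76.955, 86.302]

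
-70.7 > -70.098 False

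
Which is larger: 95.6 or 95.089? 95.6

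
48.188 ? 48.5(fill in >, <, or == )<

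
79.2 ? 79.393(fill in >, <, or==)<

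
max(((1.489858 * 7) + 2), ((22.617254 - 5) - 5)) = 12.617254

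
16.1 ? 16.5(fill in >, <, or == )<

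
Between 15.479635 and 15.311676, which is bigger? 15.479635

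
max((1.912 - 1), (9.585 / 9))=1.065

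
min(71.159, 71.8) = 71.159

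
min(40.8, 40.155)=40.155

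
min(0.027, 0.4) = 0.027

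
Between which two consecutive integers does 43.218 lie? 43 and 44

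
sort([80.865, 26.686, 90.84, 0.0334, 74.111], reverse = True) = [90.84, 80.865, 74.111, 26.686, 0.0334]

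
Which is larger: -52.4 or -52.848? -52.4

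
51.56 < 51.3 False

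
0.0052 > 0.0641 False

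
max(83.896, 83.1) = 83.896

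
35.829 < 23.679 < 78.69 False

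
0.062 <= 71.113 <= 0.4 False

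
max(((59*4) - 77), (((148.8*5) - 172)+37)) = 609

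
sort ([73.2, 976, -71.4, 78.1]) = [-71.4, 73.2, 78.1, 976]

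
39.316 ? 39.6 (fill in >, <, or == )<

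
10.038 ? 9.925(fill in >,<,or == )>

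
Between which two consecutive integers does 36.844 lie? 36 and 37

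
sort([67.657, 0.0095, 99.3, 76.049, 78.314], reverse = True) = [99.3, 78.314, 76.049, 67.657, 0.0095]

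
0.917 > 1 False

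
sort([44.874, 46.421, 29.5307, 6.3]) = [6.3, 29.5307, 44.874, 46.421]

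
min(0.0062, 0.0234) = 0.0062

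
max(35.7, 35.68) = 35.7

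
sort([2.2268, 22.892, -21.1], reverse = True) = [22.892, 2.2268, -21.1]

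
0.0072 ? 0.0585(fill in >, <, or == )<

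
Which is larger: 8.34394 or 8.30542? 8.34394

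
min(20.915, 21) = 20.915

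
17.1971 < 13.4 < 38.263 False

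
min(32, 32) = 32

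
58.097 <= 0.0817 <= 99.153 False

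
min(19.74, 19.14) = 19.14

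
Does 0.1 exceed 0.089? Yes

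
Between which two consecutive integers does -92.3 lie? -93 and -92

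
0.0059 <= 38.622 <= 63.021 True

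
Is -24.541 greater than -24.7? Yes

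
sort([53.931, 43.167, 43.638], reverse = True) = [53.931, 43.638, 43.167]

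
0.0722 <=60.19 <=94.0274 True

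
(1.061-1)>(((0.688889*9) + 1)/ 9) False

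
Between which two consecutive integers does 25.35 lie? 25 and 26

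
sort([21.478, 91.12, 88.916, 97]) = [21.478, 88.916, 91.12, 97]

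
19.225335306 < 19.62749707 True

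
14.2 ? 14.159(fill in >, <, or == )>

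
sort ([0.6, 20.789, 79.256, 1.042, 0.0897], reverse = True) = [79.256, 20.789, 1.042, 0.6, 0.0897]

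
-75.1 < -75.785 False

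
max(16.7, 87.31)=87.31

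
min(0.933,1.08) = 0.933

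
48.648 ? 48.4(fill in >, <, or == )>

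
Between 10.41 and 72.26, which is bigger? 72.26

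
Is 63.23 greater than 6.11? Yes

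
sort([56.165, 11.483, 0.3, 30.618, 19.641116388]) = [0.3, 11.483, 19.641116388, 30.618, 56.165]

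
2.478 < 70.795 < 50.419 False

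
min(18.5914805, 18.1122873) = 18.1122873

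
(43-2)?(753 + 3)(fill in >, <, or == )<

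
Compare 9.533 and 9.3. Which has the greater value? 9.533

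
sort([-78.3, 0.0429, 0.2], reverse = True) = [0.2, 0.0429, -78.3]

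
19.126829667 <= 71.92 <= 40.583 False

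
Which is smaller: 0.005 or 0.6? 0.005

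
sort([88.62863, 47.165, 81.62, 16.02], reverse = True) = [88.62863, 81.62, 47.165, 16.02]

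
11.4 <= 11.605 True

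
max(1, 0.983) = 1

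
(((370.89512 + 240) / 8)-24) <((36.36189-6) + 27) True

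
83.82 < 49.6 False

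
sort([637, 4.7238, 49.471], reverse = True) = [637, 49.471, 4.7238]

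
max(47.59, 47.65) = 47.65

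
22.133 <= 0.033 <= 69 False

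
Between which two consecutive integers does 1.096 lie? 1 and 2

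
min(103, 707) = 103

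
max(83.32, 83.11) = 83.32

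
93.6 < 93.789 True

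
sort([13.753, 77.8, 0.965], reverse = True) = [77.8, 13.753, 0.965]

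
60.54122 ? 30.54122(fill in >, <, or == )>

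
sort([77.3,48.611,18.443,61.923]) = [18.443,48.611,61.923,77.3]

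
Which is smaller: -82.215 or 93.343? -82.215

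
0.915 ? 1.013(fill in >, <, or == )<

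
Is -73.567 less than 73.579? Yes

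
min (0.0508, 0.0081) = 0.0081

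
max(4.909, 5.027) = 5.027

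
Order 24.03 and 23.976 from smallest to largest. 23.976,24.03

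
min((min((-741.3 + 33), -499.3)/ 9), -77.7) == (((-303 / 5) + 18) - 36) False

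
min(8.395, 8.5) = 8.395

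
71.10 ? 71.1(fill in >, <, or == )==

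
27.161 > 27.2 False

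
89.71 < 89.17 False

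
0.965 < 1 True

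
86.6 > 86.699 False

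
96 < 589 True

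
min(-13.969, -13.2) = -13.969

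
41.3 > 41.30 False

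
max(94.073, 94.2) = 94.2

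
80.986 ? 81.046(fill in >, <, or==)<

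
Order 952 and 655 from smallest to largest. 655, 952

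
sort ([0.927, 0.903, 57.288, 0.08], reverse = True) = [57.288, 0.927, 0.903, 0.08]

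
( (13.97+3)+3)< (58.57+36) True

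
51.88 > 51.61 True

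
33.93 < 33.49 False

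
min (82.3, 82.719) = 82.3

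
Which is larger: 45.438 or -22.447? 45.438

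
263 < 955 True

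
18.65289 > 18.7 False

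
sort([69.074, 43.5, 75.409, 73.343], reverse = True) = [75.409, 73.343, 69.074, 43.5]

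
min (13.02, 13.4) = 13.02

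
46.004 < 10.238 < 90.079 False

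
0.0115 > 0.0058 True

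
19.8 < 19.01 False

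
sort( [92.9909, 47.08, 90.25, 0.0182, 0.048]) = [0.0182, 0.048, 47.08, 90.25, 92.9909]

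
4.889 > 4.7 True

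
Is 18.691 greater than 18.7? No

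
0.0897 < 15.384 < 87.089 True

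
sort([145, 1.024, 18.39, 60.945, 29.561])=[1.024, 18.39, 29.561, 60.945, 145]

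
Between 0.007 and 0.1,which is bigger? 0.1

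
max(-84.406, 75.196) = 75.196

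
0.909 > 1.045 False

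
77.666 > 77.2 True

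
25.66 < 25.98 True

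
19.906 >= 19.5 True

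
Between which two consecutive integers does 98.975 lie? 98 and 99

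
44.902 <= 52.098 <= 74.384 True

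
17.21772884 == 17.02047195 False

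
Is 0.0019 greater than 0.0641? No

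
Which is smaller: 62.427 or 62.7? 62.427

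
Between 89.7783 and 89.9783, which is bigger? 89.9783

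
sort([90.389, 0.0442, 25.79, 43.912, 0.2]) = [0.0442, 0.2, 25.79, 43.912, 90.389]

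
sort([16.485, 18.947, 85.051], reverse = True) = [85.051, 18.947, 16.485]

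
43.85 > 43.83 True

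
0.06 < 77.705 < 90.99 True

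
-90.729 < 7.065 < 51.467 True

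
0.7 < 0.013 False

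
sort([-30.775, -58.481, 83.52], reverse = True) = [83.52, -30.775, -58.481]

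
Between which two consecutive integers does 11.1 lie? 11 and 12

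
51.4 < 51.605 True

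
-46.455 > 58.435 False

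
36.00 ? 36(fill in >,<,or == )==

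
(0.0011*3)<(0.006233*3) True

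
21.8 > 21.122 True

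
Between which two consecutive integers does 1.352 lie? 1 and 2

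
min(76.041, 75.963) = 75.963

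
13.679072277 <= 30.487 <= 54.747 True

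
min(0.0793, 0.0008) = 0.0008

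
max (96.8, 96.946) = 96.946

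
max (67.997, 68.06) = 68.06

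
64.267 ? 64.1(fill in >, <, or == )>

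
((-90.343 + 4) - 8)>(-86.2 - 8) False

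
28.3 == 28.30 True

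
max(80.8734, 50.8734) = 80.8734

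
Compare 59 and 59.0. They are equal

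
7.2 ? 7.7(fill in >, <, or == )<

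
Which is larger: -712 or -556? -556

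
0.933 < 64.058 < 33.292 False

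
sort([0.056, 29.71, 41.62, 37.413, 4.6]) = [0.056, 4.6, 29.71, 37.413, 41.62]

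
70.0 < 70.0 False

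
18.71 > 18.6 True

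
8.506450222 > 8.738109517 False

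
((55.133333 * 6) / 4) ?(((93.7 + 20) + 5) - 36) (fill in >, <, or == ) <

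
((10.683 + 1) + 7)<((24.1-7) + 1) False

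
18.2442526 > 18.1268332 True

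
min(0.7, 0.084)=0.084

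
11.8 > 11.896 False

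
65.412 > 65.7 False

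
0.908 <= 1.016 True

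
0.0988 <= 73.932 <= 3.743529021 False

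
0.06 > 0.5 False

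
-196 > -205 True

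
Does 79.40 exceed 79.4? No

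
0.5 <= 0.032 False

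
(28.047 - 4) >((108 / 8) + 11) False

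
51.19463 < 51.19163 False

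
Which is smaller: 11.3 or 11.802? 11.3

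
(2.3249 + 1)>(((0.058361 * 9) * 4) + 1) True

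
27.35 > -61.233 True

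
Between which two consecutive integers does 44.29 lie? 44 and 45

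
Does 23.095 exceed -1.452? Yes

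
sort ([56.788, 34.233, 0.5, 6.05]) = [0.5, 6.05, 34.233, 56.788]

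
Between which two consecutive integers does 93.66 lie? 93 and 94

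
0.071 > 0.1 False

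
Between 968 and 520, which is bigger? 968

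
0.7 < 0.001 False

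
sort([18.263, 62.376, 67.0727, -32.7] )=[-32.7, 18.263, 62.376, 67.0727]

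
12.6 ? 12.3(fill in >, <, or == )>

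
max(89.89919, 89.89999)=89.89999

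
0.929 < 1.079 True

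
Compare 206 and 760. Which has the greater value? 760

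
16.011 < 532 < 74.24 False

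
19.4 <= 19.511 True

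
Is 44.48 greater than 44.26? Yes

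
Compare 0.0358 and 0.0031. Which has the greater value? 0.0358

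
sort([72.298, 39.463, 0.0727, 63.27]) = [0.0727, 39.463, 63.27, 72.298]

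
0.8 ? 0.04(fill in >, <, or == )>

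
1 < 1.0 False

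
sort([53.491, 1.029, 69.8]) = [1.029, 53.491, 69.8]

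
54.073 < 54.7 True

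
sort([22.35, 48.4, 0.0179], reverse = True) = [48.4, 22.35, 0.0179]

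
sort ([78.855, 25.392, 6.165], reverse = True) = [78.855, 25.392, 6.165]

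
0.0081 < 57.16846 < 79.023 True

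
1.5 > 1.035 True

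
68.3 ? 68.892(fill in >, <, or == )<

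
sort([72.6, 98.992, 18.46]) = [18.46, 72.6, 98.992]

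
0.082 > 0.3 False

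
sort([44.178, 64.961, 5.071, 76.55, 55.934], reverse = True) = [76.55, 64.961, 55.934, 44.178, 5.071]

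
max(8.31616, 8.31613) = 8.31616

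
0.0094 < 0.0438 True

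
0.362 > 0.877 False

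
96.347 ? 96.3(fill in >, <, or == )>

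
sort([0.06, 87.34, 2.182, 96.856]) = [0.06, 2.182, 87.34, 96.856]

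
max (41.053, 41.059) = 41.059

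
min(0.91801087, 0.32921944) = 0.32921944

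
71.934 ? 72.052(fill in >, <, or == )<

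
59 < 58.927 False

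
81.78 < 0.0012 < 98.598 False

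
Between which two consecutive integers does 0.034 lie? 0 and 1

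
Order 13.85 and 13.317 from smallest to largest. 13.317, 13.85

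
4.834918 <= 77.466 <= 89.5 True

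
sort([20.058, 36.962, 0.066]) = [0.066, 20.058, 36.962]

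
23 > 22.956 True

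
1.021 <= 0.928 False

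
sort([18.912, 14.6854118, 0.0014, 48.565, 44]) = [0.0014, 14.6854118, 18.912, 44, 48.565]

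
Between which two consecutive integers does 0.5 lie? 0 and 1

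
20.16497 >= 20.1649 True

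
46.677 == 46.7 False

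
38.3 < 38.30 False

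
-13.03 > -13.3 True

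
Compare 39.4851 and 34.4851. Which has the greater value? 39.4851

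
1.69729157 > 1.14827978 True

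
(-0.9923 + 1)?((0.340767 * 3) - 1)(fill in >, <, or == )<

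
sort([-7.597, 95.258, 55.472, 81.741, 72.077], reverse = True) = [95.258, 81.741, 72.077, 55.472, -7.597]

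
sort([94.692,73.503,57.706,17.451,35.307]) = [17.451,35.307,57.706,73.503,94.692]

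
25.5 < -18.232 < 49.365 False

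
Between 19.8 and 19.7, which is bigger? 19.8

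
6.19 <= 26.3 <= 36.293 True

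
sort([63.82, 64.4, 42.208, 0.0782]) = [0.0782, 42.208, 63.82, 64.4]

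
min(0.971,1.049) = 0.971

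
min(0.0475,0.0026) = 0.0026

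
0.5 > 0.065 True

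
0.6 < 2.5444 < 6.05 True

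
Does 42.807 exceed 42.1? Yes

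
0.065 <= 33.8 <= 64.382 True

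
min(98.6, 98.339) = 98.339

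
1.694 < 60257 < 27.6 False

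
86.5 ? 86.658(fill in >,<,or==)<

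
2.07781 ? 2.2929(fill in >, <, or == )<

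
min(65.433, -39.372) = -39.372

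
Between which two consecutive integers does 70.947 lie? 70 and 71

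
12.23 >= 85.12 False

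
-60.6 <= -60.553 True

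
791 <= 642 False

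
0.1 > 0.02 True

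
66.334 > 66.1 True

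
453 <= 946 True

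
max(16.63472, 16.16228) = 16.63472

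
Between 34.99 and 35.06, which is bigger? 35.06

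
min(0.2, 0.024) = 0.024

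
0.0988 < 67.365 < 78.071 True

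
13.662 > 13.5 True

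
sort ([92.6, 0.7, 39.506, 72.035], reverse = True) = [92.6, 72.035, 39.506, 0.7]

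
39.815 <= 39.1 False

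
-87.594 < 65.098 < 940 True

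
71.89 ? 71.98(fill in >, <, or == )<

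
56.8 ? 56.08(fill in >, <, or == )>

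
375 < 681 True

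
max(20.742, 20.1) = 20.742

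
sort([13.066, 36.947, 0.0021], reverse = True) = [36.947, 13.066, 0.0021]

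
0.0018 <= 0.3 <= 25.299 True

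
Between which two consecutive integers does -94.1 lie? -95 and -94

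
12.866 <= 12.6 False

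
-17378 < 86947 True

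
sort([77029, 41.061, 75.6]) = [41.061, 75.6, 77029]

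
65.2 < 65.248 True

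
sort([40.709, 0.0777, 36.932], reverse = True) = [40.709, 36.932, 0.0777]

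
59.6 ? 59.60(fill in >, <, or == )==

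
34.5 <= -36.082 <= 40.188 False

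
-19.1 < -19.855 False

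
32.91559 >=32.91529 True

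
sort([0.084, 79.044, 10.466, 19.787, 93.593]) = [0.084, 10.466, 19.787, 79.044, 93.593]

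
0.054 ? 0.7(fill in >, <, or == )<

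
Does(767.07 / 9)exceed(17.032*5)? Yes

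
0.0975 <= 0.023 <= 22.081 False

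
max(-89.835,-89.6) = -89.6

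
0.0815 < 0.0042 False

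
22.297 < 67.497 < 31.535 False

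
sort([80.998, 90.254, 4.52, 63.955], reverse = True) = [90.254, 80.998, 63.955, 4.52]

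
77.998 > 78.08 False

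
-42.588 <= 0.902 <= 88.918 True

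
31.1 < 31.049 False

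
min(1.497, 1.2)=1.2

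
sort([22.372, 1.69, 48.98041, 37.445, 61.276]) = [1.69, 22.372, 37.445, 48.98041, 61.276]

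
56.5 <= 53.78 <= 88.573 False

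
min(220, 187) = 187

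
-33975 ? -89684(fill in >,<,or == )>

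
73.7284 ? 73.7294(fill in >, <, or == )<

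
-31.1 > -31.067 False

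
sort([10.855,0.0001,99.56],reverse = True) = [99.56,10.855,0.0001]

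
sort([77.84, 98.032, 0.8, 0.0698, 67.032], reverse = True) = [98.032, 77.84, 67.032, 0.8, 0.0698]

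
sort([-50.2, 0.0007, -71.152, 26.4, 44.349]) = [-71.152, -50.2, 0.0007, 26.4, 44.349]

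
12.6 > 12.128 True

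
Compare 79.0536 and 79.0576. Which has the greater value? 79.0576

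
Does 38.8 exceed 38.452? Yes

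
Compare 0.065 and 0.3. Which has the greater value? 0.3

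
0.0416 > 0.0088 True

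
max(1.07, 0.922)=1.07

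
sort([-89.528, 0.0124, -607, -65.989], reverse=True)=[0.0124, -65.989, -89.528, -607]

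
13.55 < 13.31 False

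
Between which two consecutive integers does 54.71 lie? 54 and 55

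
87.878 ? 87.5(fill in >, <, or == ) >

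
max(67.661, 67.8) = 67.8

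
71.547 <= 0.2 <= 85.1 False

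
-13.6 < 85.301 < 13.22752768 False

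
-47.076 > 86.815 False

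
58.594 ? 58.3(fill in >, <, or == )>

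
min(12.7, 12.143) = 12.143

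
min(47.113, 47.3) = 47.113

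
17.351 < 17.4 True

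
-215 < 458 True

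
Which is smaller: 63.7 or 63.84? 63.7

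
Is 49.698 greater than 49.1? Yes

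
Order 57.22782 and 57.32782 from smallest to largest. 57.22782, 57.32782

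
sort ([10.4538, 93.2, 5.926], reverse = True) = [93.2, 10.4538, 5.926]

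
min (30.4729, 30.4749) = 30.4729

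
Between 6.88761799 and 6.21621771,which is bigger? 6.88761799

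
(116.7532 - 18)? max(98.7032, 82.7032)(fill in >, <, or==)>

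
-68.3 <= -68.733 False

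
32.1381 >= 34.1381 False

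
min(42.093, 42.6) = 42.093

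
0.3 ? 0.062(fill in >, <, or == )>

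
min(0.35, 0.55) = 0.35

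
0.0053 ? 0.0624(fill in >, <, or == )<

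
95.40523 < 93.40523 False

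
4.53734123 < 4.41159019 False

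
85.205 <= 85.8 True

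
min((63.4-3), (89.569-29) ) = 60.4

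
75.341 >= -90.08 True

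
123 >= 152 False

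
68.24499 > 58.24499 True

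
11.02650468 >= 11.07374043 False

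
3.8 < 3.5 False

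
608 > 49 True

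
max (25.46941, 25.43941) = 25.46941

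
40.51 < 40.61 True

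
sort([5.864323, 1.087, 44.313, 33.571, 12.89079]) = [1.087, 5.864323, 12.89079, 33.571, 44.313]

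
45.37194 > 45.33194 True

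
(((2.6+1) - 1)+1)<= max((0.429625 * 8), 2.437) False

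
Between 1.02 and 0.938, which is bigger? 1.02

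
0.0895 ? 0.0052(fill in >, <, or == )>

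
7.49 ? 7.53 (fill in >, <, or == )<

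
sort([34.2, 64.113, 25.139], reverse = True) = [64.113, 34.2, 25.139]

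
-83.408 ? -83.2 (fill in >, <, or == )<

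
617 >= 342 True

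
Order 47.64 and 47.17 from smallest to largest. 47.17, 47.64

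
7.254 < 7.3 True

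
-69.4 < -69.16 True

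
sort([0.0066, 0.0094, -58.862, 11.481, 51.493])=[-58.862, 0.0066, 0.0094, 11.481, 51.493]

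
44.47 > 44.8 False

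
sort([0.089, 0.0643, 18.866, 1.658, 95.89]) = [0.0643, 0.089, 1.658, 18.866, 95.89]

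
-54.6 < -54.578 True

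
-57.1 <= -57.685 False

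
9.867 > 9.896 False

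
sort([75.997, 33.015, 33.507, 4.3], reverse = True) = [75.997, 33.507, 33.015, 4.3]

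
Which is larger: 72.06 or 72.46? 72.46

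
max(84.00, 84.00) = 84.00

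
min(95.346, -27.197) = -27.197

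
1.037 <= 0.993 False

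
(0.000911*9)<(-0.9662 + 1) True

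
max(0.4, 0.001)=0.4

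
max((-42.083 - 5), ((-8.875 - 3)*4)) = -47.083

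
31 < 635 True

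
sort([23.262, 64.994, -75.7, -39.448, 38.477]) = [-75.7, -39.448, 23.262, 38.477, 64.994]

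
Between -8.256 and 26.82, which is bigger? 26.82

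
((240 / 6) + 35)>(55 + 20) False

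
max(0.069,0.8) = 0.8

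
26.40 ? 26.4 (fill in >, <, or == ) ==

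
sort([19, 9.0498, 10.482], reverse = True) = [19, 10.482, 9.0498]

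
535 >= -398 True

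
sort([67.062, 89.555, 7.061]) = [7.061, 67.062, 89.555]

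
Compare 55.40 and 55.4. They are equal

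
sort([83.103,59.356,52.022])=[52.022,59.356,83.103]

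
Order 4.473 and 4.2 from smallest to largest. 4.2, 4.473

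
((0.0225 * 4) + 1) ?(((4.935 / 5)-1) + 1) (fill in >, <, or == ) >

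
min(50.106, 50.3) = 50.106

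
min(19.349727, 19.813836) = 19.349727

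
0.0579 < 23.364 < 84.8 True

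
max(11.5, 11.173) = 11.5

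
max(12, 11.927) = 12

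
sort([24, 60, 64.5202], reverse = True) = [64.5202, 60, 24]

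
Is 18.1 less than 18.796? Yes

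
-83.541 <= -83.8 False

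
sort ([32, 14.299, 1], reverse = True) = [32, 14.299, 1]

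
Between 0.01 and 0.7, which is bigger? 0.7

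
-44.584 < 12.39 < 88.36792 True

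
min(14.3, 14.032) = 14.032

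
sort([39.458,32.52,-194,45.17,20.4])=[-194,20.4,32.52,39.458,45.17]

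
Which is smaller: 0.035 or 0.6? 0.035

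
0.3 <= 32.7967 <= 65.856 True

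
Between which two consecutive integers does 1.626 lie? 1 and 2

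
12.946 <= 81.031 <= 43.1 False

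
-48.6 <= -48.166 True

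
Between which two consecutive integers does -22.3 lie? -23 and -22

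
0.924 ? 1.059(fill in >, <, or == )<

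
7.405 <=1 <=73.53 False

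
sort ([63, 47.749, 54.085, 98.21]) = [47.749, 54.085, 63, 98.21]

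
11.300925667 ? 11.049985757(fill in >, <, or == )>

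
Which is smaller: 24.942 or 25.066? 24.942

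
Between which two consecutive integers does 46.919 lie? 46 and 47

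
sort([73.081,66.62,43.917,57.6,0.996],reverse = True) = [73.081,66.62,57.6,43.917,0.996]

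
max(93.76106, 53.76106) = 93.76106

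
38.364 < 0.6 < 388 False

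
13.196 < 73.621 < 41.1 False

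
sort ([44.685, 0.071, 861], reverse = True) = [861, 44.685, 0.071]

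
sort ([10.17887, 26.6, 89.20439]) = [10.17887, 26.6, 89.20439]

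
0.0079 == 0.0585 False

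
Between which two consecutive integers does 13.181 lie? 13 and 14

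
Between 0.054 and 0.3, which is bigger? 0.3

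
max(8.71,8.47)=8.71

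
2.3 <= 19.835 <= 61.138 True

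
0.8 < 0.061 False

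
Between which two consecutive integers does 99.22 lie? 99 and 100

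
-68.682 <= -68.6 True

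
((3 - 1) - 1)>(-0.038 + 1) True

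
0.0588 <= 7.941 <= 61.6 True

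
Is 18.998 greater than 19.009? No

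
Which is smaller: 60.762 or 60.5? 60.5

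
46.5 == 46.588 False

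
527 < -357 False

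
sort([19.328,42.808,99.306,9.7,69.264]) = [9.7,19.328,42.808,69.264,99.306]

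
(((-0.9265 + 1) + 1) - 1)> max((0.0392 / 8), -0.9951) True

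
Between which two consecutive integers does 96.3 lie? 96 and 97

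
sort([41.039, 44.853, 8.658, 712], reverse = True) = [712, 44.853, 41.039, 8.658]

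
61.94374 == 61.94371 False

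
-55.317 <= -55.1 True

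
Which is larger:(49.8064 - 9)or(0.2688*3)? (49.8064 - 9)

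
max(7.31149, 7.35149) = 7.35149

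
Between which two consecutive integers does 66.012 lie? 66 and 67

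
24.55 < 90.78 True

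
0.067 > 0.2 False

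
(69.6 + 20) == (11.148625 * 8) False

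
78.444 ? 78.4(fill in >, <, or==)>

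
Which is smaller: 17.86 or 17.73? 17.73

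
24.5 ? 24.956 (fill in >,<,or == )<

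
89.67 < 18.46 False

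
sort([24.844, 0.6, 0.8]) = [0.6, 0.8, 24.844]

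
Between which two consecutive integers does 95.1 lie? 95 and 96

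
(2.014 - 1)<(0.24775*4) False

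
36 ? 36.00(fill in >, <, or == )==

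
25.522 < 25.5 False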